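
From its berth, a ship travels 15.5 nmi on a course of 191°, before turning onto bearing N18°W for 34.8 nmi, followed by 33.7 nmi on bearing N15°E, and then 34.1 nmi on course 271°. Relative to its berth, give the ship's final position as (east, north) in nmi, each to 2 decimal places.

Leg 1 (191°, 15.5 nmi): east 15.5 sin 191° = -2.96, north 15.5 cos 191° = -15.22
Leg 2 (N18°W, 34.8 nmi): east 34.8 sin 342° = -10.75, north 34.8 cos 342° = 33.10
Leg 3 (N15°E, 33.7 nmi): east 33.7 sin 15° = 8.72, north 33.7 cos 15° = 32.55
Leg 4 (271°, 34.1 nmi): east 34.1 sin 271° = -34.09, north 34.1 cos 271° = 0.60
Summing: -39.08 nmi east, 51.03 nmi north → (-39.08, 51.03).

(-39.08, 51.03)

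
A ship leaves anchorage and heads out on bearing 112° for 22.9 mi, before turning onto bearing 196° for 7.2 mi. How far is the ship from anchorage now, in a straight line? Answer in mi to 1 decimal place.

Leg 1 (112°, 22.9 mi): east 22.9 sin 112° = 21.23, north 22.9 cos 112° = -8.58
Leg 2 (196°, 7.2 mi): east 7.2 sin 196° = -1.98, north 7.2 cos 196° = -6.92
Net: 19.25 east, -15.50 north. Distance = √((19.25)² + (-15.50)²) = 24.713 mi.

24.7 mi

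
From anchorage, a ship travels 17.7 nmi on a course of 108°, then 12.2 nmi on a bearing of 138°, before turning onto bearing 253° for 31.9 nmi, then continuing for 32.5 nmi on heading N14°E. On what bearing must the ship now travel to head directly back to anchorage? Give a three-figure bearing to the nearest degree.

Leg 1 (108°, 17.7 nmi): east 17.7 sin 108° = 16.83, north 17.7 cos 108° = -5.47
Leg 2 (138°, 12.2 nmi): east 12.2 sin 138° = 8.16, north 12.2 cos 138° = -9.07
Leg 3 (253°, 31.9 nmi): east 31.9 sin 253° = -30.51, north 31.9 cos 253° = -9.33
Leg 4 (N14°E, 32.5 nmi): east 32.5 sin 14° = 7.86, north 32.5 cos 14° = 31.53
Net displacement: 2.35 east, 7.67 north. Direction back to start is (-2.35, -7.67): bearing = atan2(-2.35, -7.67) mod 360° = 197.05° ≈ 197°.

197°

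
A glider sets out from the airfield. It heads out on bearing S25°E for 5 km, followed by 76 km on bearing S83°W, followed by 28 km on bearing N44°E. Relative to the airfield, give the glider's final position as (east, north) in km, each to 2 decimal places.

Leg 1 (S25°E, 5 km): east 5 sin 155° = 2.11, north 5 cos 155° = -4.53
Leg 2 (S83°W, 76 km): east 76 sin 263° = -75.43, north 76 cos 263° = -9.26
Leg 3 (N44°E, 28 km): east 28 sin 44° = 19.45, north 28 cos 44° = 20.14
Summing: -53.87 km east, 6.35 km north → (-53.87, 6.35).

(-53.87, 6.35)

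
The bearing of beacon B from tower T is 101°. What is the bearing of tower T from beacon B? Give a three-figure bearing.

Back-bearing = 101° + 180° = 281°.

281°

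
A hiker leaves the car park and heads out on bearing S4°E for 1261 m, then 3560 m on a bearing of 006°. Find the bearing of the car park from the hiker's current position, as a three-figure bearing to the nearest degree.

191°

Leg 1 (S4°E, 1261 m): east 1261 sin 176° = 87.96, north 1261 cos 176° = -1257.93
Leg 2 (006°, 3560 m): east 3560 sin 6° = 372.12, north 3560 cos 6° = 3540.50
Net displacement: 460.08 east, 2282.57 north. Direction back to start is (-460.08, -2282.57): bearing = atan2(-460.08, -2282.57) mod 360° = 191.40° ≈ 191°.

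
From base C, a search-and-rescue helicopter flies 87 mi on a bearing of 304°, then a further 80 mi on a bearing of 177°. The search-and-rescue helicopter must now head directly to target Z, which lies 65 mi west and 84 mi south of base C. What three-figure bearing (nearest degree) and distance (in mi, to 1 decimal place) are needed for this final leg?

Leg 1 (304°, 87 mi): east 87 sin 304° = -72.13, north 87 cos 304° = 48.65
Leg 2 (177°, 80 mi): east 80 sin 177° = 4.19, north 80 cos 177° = -79.89
Current position: (-67.94, -31.24). Target: (-65, -84). Remaining: Δeast = 2.94, Δnorth = -52.76.
Bearing = atan2(2.94, -52.76) mod 360° = 176.81°; distance = √((2.94)² + (-52.76)²) = 52.841 mi.

177°, 52.8 mi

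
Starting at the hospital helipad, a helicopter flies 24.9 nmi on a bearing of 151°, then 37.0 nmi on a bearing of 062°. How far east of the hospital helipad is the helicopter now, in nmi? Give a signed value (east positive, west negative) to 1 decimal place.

Leg 1 (151°, 24.9 nmi): east 24.9 sin 151° = 12.07, north 24.9 cos 151° = -21.78
Leg 2 (062°, 37.0 nmi): east 37.0 sin 62° = 32.67, north 37.0 cos 62° = 17.37
Net east component: 44.74 nmi.

44.7 nmi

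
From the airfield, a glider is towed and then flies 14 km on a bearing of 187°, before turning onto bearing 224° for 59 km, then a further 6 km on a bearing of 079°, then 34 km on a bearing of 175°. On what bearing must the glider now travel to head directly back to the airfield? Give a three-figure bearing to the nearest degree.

021°

Leg 1 (187°, 14 km): east 14 sin 187° = -1.71, north 14 cos 187° = -13.90
Leg 2 (224°, 59 km): east 59 sin 224° = -40.98, north 59 cos 224° = -42.44
Leg 3 (079°, 6 km): east 6 sin 79° = 5.89, north 6 cos 79° = 1.14
Leg 4 (175°, 34 km): east 34 sin 175° = 2.96, north 34 cos 175° = -33.87
Net displacement: -33.84 east, -89.06 north. Direction back to start is (33.84, 89.06): bearing = atan2(33.84, 89.06) mod 360° = 20.80° ≈ 021°.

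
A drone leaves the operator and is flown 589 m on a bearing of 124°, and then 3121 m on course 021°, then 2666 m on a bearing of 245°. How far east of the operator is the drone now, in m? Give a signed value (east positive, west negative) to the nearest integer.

Leg 1 (124°, 589 m): east 589 sin 124° = 488.30, north 589 cos 124° = -329.36
Leg 2 (021°, 3121 m): east 3121 sin 21° = 1118.47, north 3121 cos 21° = 2913.70
Leg 3 (245°, 2666 m): east 2666 sin 245° = -2416.22, north 2666 cos 245° = -1126.70
Net east component: -809.45 m.

-809 m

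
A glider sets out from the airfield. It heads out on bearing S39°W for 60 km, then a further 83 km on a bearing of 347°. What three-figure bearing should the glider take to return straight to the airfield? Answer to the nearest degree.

121°

Leg 1 (S39°W, 60 km): east 60 sin 219° = -37.76, north 60 cos 219° = -46.63
Leg 2 (347°, 83 km): east 83 sin 347° = -18.67, north 83 cos 347° = 80.87
Net displacement: -56.43 east, 34.24 north. Direction back to start is (56.43, -34.24): bearing = atan2(56.43, -34.24) mod 360° = 121.25° ≈ 121°.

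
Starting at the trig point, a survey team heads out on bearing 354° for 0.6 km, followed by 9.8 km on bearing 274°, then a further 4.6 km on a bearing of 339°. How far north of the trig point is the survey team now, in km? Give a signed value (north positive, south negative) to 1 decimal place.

5.6 km

Leg 1 (354°, 0.6 km): east 0.6 sin 354° = -0.06, north 0.6 cos 354° = 0.60
Leg 2 (274°, 9.8 km): east 9.8 sin 274° = -9.78, north 9.8 cos 274° = 0.68
Leg 3 (339°, 4.6 km): east 4.6 sin 339° = -1.65, north 4.6 cos 339° = 4.29
Net north component: 5.57 km.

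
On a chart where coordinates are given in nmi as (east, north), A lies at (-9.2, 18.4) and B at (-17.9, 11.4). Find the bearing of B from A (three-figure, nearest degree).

Δeast = -17.9 − -9.2 = -8.70; Δnorth = 11.4 − 18.4 = -7.00.
Bearing = atan2(Δeast, Δnorth) mod 360° = 231.18° ≈ 231°.

231°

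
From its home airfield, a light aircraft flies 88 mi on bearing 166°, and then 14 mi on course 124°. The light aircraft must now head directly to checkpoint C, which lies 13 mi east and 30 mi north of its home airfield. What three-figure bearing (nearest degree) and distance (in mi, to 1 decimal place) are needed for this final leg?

Leg 1 (166°, 88 mi): east 88 sin 166° = 21.29, north 88 cos 166° = -85.39
Leg 2 (124°, 14 mi): east 14 sin 124° = 11.61, north 14 cos 124° = -7.83
Current position: (32.90, -93.21). Target: (13, 30). Remaining: Δeast = -19.90, Δnorth = 123.21.
Bearing = atan2(-19.90, 123.21) mod 360° = 350.83°; distance = √((-19.90)² + (123.21)²) = 124.811 mi.

351°, 124.8 mi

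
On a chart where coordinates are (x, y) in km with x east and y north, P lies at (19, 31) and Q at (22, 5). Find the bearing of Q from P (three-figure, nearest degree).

Δeast = 22 − 19 = 3.00; Δnorth = 5 − 31 = -26.00.
Bearing = atan2(Δeast, Δnorth) mod 360° = 173.42° ≈ 173°.

173°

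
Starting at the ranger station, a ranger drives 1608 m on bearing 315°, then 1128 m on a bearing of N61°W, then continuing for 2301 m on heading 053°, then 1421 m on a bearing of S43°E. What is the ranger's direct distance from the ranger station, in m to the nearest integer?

Leg 1 (315°, 1608 m): east 1608 sin 315° = -1137.03, north 1608 cos 315° = 1137.03
Leg 2 (N61°W, 1128 m): east 1128 sin 299° = -986.57, north 1128 cos 299° = 546.87
Leg 3 (053°, 2301 m): east 2301 sin 53° = 1837.66, north 2301 cos 53° = 1384.78
Leg 4 (S43°E, 1421 m): east 1421 sin 137° = 969.12, north 1421 cos 137° = -1039.25
Net: 683.18 east, 2029.42 north. Distance = √((683.18)² + (2029.42)²) = 2141.323 m.

2141 m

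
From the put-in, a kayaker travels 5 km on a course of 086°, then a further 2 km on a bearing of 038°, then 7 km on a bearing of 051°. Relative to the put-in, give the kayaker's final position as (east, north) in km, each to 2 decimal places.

(11.66, 6.33)

Leg 1 (086°, 5 km): east 5 sin 86° = 4.99, north 5 cos 86° = 0.35
Leg 2 (038°, 2 km): east 2 sin 38° = 1.23, north 2 cos 38° = 1.58
Leg 3 (051°, 7 km): east 7 sin 51° = 5.44, north 7 cos 51° = 4.41
Summing: 11.66 km east, 6.33 km north → (11.66, 6.33).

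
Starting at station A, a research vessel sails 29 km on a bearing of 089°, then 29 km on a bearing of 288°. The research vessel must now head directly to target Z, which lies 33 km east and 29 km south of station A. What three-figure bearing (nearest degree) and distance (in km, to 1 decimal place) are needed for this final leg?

141°, 49.8 km

Leg 1 (089°, 29 km): east 29 sin 89° = 29.00, north 29 cos 89° = 0.51
Leg 2 (288°, 29 km): east 29 sin 288° = -27.58, north 29 cos 288° = 8.96
Current position: (1.41, 9.47). Target: (33, -29). Remaining: Δeast = 31.59, Δnorth = -38.47.
Bearing = atan2(31.59, -38.47) mod 360° = 140.61°; distance = √((31.59)² + (-38.47)²) = 49.773 km.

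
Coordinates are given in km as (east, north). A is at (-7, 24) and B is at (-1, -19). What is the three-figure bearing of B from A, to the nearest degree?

Δeast = -1 − -7 = 6.00; Δnorth = -19 − 24 = -43.00.
Bearing = atan2(Δeast, Δnorth) mod 360° = 172.06° ≈ 172°.

172°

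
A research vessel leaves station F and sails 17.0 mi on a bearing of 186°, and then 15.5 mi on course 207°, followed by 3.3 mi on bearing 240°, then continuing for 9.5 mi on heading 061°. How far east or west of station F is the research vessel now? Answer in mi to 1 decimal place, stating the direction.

Leg 1 (186°, 17.0 mi): east 17.0 sin 186° = -1.78, north 17.0 cos 186° = -16.91
Leg 2 (207°, 15.5 mi): east 15.5 sin 207° = -7.04, north 15.5 cos 207° = -13.81
Leg 3 (240°, 3.3 mi): east 3.3 sin 240° = -2.86, north 3.3 cos 240° = -1.65
Leg 4 (061°, 9.5 mi): east 9.5 sin 61° = 8.31, north 9.5 cos 61° = 4.61
Net east component: -3.36 mi.

3.4 mi west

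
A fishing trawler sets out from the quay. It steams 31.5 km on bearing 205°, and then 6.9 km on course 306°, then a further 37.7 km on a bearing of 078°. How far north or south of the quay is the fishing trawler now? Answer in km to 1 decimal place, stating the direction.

16.7 km south

Leg 1 (205°, 31.5 km): east 31.5 sin 205° = -13.31, north 31.5 cos 205° = -28.55
Leg 2 (306°, 6.9 km): east 6.9 sin 306° = -5.58, north 6.9 cos 306° = 4.06
Leg 3 (078°, 37.7 km): east 37.7 sin 78° = 36.88, north 37.7 cos 78° = 7.84
Net north component: -16.65 km.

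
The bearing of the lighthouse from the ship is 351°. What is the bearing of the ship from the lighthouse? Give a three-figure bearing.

Back-bearing = 351° − 180° = 171°.

171°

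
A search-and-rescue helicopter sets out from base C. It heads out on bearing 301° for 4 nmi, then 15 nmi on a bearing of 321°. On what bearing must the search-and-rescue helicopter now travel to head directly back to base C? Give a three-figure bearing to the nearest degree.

137°

Leg 1 (301°, 4 nmi): east 4 sin 301° = -3.43, north 4 cos 301° = 2.06
Leg 2 (321°, 15 nmi): east 15 sin 321° = -9.44, north 15 cos 321° = 11.66
Net displacement: -12.87 east, 13.72 north. Direction back to start is (12.87, -13.72): bearing = atan2(12.87, -13.72) mod 360° = 136.83° ≈ 137°.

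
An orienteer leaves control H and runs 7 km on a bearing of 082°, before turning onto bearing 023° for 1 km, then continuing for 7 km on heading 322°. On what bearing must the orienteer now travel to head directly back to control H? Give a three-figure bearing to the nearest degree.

Leg 1 (082°, 7 km): east 7 sin 82° = 6.93, north 7 cos 82° = 0.97
Leg 2 (023°, 1 km): east 1 sin 23° = 0.39, north 1 cos 23° = 0.92
Leg 3 (322°, 7 km): east 7 sin 322° = -4.31, north 7 cos 322° = 5.52
Net displacement: 3.01 east, 7.41 north. Direction back to start is (-3.01, -7.41): bearing = atan2(-3.01, -7.41) mod 360° = 202.12° ≈ 202°.

202°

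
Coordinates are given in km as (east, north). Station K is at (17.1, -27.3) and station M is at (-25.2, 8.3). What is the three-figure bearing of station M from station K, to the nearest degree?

310°

Δeast = -25.2 − 17.1 = -42.30; Δnorth = 8.3 − -27.3 = 35.60.
Bearing = atan2(Δeast, Δnorth) mod 360° = 310.08° ≈ 310°.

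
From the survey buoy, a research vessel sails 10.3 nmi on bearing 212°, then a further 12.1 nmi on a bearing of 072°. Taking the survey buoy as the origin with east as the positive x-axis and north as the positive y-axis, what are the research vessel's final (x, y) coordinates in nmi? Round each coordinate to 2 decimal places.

Leg 1 (212°, 10.3 nmi): east 10.3 sin 212° = -5.46, north 10.3 cos 212° = -8.73
Leg 2 (072°, 12.1 nmi): east 12.1 sin 72° = 11.51, north 12.1 cos 72° = 3.74
Summing: 6.05 nmi east, -5.00 nmi north → (6.05, -5.00).

(6.05, -5.00)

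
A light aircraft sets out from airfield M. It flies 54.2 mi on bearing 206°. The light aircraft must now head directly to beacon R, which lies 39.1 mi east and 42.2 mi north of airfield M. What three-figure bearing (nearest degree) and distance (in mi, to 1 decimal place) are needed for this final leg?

035°, 110.5 mi

Leg 1 (206°, 54.2 mi): east 54.2 sin 206° = -23.76, north 54.2 cos 206° = -48.71
Current position: (-23.76, -48.71). Target: (39.1, 42.2). Remaining: Δeast = 62.86, Δnorth = 90.91.
Bearing = atan2(62.86, 90.91) mod 360° = 34.66°; distance = √((62.86)² + (90.91)²) = 110.530 mi.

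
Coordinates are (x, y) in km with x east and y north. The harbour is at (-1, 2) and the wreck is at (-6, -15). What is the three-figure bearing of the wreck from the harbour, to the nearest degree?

196°

Δeast = -6 − -1 = -5.00; Δnorth = -15 − 2 = -17.00.
Bearing = atan2(Δeast, Δnorth) mod 360° = 196.39° ≈ 196°.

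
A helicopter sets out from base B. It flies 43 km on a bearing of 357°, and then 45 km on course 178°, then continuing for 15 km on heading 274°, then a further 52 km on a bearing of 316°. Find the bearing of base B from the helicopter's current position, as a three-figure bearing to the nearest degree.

Leg 1 (357°, 43 km): east 43 sin 357° = -2.25, north 43 cos 357° = 42.94
Leg 2 (178°, 45 km): east 45 sin 178° = 1.57, north 45 cos 178° = -44.97
Leg 3 (274°, 15 km): east 15 sin 274° = -14.96, north 15 cos 274° = 1.05
Leg 4 (316°, 52 km): east 52 sin 316° = -36.12, north 52 cos 316° = 37.41
Net displacement: -51.77 east, 36.42 north. Direction back to start is (51.77, -36.42): bearing = atan2(51.77, -36.42) mod 360° = 125.13° ≈ 125°.

125°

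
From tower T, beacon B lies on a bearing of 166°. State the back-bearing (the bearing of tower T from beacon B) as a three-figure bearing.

346°

Back-bearing = 166° + 180° = 346°.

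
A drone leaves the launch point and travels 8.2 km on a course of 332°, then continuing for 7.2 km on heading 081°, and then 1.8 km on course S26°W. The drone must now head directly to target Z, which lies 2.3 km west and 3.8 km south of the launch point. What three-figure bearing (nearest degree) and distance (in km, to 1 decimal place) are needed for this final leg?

Leg 1 (332°, 8.2 km): east 8.2 sin 332° = -3.85, north 8.2 cos 332° = 7.24
Leg 2 (081°, 7.2 km): east 7.2 sin 81° = 7.11, north 7.2 cos 81° = 1.13
Leg 3 (S26°W, 1.8 km): east 1.8 sin 206° = -0.79, north 1.8 cos 206° = -1.62
Current position: (2.47, 6.75). Target: (-2.3, -3.8). Remaining: Δeast = -4.77, Δnorth = -10.55.
Bearing = atan2(-4.77, -10.55) mod 360° = 204.34°; distance = √((-4.77)² + (-10.55)²) = 11.578 km.

204°, 11.6 km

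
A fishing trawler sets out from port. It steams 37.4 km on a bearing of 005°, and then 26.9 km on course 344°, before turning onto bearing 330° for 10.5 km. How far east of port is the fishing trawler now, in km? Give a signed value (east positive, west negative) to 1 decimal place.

-9.4 km

Leg 1 (005°, 37.4 km): east 37.4 sin 5° = 3.26, north 37.4 cos 5° = 37.26
Leg 2 (344°, 26.9 km): east 26.9 sin 344° = -7.41, north 26.9 cos 344° = 25.86
Leg 3 (330°, 10.5 km): east 10.5 sin 330° = -5.25, north 10.5 cos 330° = 9.09
Net east component: -9.41 km.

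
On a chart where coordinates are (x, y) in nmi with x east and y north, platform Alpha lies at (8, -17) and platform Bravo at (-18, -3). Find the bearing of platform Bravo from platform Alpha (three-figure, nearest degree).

298°

Δeast = -18 − 8 = -26.00; Δnorth = -3 − -17 = 14.00.
Bearing = atan2(Δeast, Δnorth) mod 360° = 298.30° ≈ 298°.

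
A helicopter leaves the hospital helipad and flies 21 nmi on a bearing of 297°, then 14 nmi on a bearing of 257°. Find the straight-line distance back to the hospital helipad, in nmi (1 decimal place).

Leg 1 (297°, 21 nmi): east 21 sin 297° = -18.71, north 21 cos 297° = 9.53
Leg 2 (257°, 14 nmi): east 14 sin 257° = -13.64, north 14 cos 257° = -3.15
Net: -32.35 east, 6.38 north. Distance = √((-32.35)² + (6.38)²) = 32.976 nmi.

33.0 nmi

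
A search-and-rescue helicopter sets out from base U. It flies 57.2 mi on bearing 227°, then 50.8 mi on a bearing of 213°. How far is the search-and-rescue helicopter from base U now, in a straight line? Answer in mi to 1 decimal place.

107.2 mi

Leg 1 (227°, 57.2 mi): east 57.2 sin 227° = -41.83, north 57.2 cos 227° = -39.01
Leg 2 (213°, 50.8 mi): east 50.8 sin 213° = -27.67, north 50.8 cos 213° = -42.60
Net: -69.50 east, -81.61 north. Distance = √((-69.50)² + (-81.61)²) = 107.198 mi.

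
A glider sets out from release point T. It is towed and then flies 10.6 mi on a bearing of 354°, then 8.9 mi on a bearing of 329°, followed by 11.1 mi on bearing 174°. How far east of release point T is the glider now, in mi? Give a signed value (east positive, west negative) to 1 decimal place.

-4.5 mi

Leg 1 (354°, 10.6 mi): east 10.6 sin 354° = -1.11, north 10.6 cos 354° = 10.54
Leg 2 (329°, 8.9 mi): east 8.9 sin 329° = -4.58, north 8.9 cos 329° = 7.63
Leg 3 (174°, 11.1 mi): east 11.1 sin 174° = 1.16, north 11.1 cos 174° = -11.04
Net east component: -4.53 mi.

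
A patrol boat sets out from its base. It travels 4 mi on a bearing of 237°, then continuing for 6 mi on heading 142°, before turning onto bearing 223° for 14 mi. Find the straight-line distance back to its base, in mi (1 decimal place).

19.5 mi

Leg 1 (237°, 4 mi): east 4 sin 237° = -3.35, north 4 cos 237° = -2.18
Leg 2 (142°, 6 mi): east 6 sin 142° = 3.69, north 6 cos 142° = -4.73
Leg 3 (223°, 14 mi): east 14 sin 223° = -9.55, north 14 cos 223° = -10.24
Net: -9.21 east, -17.15 north. Distance = √((-9.21)² + (-17.15)²) = 19.462 mi.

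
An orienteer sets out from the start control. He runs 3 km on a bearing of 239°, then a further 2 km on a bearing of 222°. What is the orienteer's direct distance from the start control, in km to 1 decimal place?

4.9 km

Leg 1 (239°, 3 km): east 3 sin 239° = -2.57, north 3 cos 239° = -1.55
Leg 2 (222°, 2 km): east 2 sin 222° = -1.34, north 2 cos 222° = -1.49
Net: -3.91 east, -3.03 north. Distance = √((-3.91)² + (-3.03)²) = 4.947 km.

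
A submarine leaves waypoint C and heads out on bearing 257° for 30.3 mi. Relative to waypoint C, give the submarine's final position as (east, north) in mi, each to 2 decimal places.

Leg 1 (257°, 30.3 mi): east 30.3 sin 257° = -29.52, north 30.3 cos 257° = -6.82
Summing: -29.52 mi east, -6.82 mi north → (-29.52, -6.82).

(-29.52, -6.82)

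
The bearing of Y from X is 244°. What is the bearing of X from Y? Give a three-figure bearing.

064°

Back-bearing = 244° − 180° = 064°.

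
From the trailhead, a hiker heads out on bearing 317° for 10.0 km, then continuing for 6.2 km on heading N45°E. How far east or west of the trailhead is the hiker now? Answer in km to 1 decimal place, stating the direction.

2.4 km west

Leg 1 (317°, 10.0 km): east 10.0 sin 317° = -6.82, north 10.0 cos 317° = 7.31
Leg 2 (N45°E, 6.2 km): east 6.2 sin 45° = 4.38, north 6.2 cos 45° = 4.38
Net east component: -2.44 km.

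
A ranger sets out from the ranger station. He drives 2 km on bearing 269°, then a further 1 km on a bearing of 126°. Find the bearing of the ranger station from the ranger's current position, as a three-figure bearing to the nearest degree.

Leg 1 (269°, 2 km): east 2 sin 269° = -2.00, north 2 cos 269° = -0.03
Leg 2 (126°, 1 km): east 1 sin 126° = 0.81, north 1 cos 126° = -0.59
Net displacement: -1.19 east, -0.62 north. Direction back to start is (1.19, 0.62): bearing = atan2(1.19, 0.62) mod 360° = 62.39° ≈ 062°.

062°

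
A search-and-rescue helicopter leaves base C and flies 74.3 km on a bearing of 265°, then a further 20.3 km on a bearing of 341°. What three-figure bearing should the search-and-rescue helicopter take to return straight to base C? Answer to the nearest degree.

099°

Leg 1 (265°, 74.3 km): east 74.3 sin 265° = -74.02, north 74.3 cos 265° = -6.48
Leg 2 (341°, 20.3 km): east 20.3 sin 341° = -6.61, north 20.3 cos 341° = 19.19
Net displacement: -80.63 east, 12.72 north. Direction back to start is (80.63, -12.72): bearing = atan2(80.63, -12.72) mod 360° = 98.96° ≈ 099°.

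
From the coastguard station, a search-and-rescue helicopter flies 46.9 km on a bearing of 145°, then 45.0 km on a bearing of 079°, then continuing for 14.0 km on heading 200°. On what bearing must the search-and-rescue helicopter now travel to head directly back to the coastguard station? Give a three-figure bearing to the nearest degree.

303°

Leg 1 (145°, 46.9 km): east 46.9 sin 145° = 26.90, north 46.9 cos 145° = -38.42
Leg 2 (079°, 45.0 km): east 45.0 sin 79° = 44.17, north 45.0 cos 79° = 8.59
Leg 3 (200°, 14.0 km): east 14.0 sin 200° = -4.79, north 14.0 cos 200° = -13.16
Net displacement: 66.29 east, -42.99 north. Direction back to start is (-66.29, 42.99): bearing = atan2(-66.29, 42.99) mod 360° = 302.96° ≈ 303°.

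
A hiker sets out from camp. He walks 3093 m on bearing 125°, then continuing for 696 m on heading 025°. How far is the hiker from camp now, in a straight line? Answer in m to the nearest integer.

Leg 1 (125°, 3093 m): east 3093 sin 125° = 2533.64, north 3093 cos 125° = -1774.07
Leg 2 (025°, 696 m): east 696 sin 25° = 294.14, north 696 cos 25° = 630.79
Net: 2827.78 east, -1143.28 north. Distance = √((2827.78)² + (-1143.28)²) = 3050.153 m.

3050 m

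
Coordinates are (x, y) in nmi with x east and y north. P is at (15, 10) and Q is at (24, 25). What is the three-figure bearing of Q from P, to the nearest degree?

Δeast = 24 − 15 = 9.00; Δnorth = 25 − 10 = 15.00.
Bearing = atan2(Δeast, Δnorth) mod 360° = 30.96° ≈ 031°.

031°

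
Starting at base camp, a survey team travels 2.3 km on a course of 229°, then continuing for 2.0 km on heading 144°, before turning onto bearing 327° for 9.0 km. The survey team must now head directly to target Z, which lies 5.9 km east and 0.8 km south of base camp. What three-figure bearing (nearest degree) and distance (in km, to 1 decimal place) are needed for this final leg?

115°, 12.5 km

Leg 1 (229°, 2.3 km): east 2.3 sin 229° = -1.74, north 2.3 cos 229° = -1.51
Leg 2 (144°, 2.0 km): east 2.0 sin 144° = 1.18, north 2.0 cos 144° = -1.62
Leg 3 (327°, 9.0 km): east 9.0 sin 327° = -4.90, north 9.0 cos 327° = 7.55
Current position: (-5.46, 4.42). Target: (5.9, -0.8). Remaining: Δeast = 11.36, Δnorth = -5.22.
Bearing = atan2(11.36, -5.22) mod 360° = 114.68°; distance = √((11.36)² + (-5.22)²) = 12.504 km.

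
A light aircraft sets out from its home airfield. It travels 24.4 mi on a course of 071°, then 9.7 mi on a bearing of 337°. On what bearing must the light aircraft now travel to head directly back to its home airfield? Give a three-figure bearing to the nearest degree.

Leg 1 (071°, 24.4 mi): east 24.4 sin 71° = 23.07, north 24.4 cos 71° = 7.94
Leg 2 (337°, 9.7 mi): east 9.7 sin 337° = -3.79, north 9.7 cos 337° = 8.93
Net displacement: 19.28 east, 16.87 north. Direction back to start is (-19.28, -16.87): bearing = atan2(-19.28, -16.87) mod 360° = 228.81° ≈ 229°.

229°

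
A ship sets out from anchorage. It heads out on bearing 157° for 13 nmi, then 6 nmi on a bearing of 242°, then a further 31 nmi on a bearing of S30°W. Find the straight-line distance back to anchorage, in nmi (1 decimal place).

Leg 1 (157°, 13 nmi): east 13 sin 157° = 5.08, north 13 cos 157° = -11.97
Leg 2 (242°, 6 nmi): east 6 sin 242° = -5.30, north 6 cos 242° = -2.82
Leg 3 (S30°W, 31 nmi): east 31 sin 210° = -15.50, north 31 cos 210° = -26.85
Net: -15.72 east, -41.63 north. Distance = √((-15.72)² + (-41.63)²) = 44.499 nmi.

44.5 nmi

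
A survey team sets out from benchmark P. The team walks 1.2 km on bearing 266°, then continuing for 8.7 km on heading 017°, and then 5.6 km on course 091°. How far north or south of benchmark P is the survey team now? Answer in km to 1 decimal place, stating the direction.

Leg 1 (266°, 1.2 km): east 1.2 sin 266° = -1.20, north 1.2 cos 266° = -0.08
Leg 2 (017°, 8.7 km): east 8.7 sin 17° = 2.54, north 8.7 cos 17° = 8.32
Leg 3 (091°, 5.6 km): east 5.6 sin 91° = 5.60, north 5.6 cos 91° = -0.10
Net north component: 8.14 km.

8.1 km north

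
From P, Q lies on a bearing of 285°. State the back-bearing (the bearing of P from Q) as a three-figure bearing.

105°

Back-bearing = 285° − 180° = 105°.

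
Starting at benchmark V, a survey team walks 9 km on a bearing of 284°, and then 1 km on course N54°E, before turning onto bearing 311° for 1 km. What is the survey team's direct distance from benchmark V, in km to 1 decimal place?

9.3 km

Leg 1 (284°, 9 km): east 9 sin 284° = -8.73, north 9 cos 284° = 2.18
Leg 2 (N54°E, 1 km): east 1 sin 54° = 0.81, north 1 cos 54° = 0.59
Leg 3 (311°, 1 km): east 1 sin 311° = -0.75, north 1 cos 311° = 0.66
Net: -8.68 east, 3.42 north. Distance = √((-8.68)² + (3.42)²) = 9.328 km.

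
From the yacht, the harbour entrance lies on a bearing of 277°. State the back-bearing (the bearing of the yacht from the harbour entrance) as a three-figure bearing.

097°

Back-bearing = 277° − 180° = 097°.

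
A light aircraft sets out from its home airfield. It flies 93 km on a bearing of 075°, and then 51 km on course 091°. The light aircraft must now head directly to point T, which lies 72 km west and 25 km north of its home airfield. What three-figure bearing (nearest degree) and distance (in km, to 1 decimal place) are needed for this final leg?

270°, 212.8 km

Leg 1 (075°, 93 km): east 93 sin 75° = 89.83, north 93 cos 75° = 24.07
Leg 2 (091°, 51 km): east 51 sin 91° = 50.99, north 51 cos 91° = -0.89
Current position: (140.82, 23.18). Target: (-72, 25). Remaining: Δeast = -212.82, Δnorth = 1.82.
Bearing = atan2(-212.82, 1.82) mod 360° = 270.49°; distance = √((-212.82)² + (1.82)²) = 212.831 km.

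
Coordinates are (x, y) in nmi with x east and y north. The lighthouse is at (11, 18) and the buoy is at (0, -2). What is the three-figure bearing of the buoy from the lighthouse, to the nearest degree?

209°

Δeast = 0 − 11 = -11.00; Δnorth = -2 − 18 = -20.00.
Bearing = atan2(Δeast, Δnorth) mod 360° = 208.81° ≈ 209°.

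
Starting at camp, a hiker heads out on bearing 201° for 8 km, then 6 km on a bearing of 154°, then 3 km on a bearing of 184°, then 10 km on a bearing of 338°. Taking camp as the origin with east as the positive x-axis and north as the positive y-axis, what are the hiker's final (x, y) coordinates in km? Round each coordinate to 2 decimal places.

Leg 1 (201°, 8 km): east 8 sin 201° = -2.87, north 8 cos 201° = -7.47
Leg 2 (154°, 6 km): east 6 sin 154° = 2.63, north 6 cos 154° = -5.39
Leg 3 (184°, 3 km): east 3 sin 184° = -0.21, north 3 cos 184° = -2.99
Leg 4 (338°, 10 km): east 10 sin 338° = -3.75, north 10 cos 338° = 9.27
Summing: -4.19 km east, -6.58 km north → (-4.19, -6.58).

(-4.19, -6.58)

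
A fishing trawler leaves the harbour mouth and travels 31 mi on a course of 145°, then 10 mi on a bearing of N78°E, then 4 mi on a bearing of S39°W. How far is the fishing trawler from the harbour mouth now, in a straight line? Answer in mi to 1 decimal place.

36.4 mi

Leg 1 (145°, 31 mi): east 31 sin 145° = 17.78, north 31 cos 145° = -25.39
Leg 2 (N78°E, 10 mi): east 10 sin 78° = 9.78, north 10 cos 78° = 2.08
Leg 3 (S39°W, 4 mi): east 4 sin 219° = -2.52, north 4 cos 219° = -3.11
Net: 25.05 east, -26.42 north. Distance = √((25.05)² + (-26.42)²) = 36.407 mi.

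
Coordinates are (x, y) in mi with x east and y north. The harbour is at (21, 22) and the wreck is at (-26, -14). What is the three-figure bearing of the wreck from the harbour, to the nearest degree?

233°

Δeast = -26 − 21 = -47.00; Δnorth = -14 − 22 = -36.00.
Bearing = atan2(Δeast, Δnorth) mod 360° = 232.55° ≈ 233°.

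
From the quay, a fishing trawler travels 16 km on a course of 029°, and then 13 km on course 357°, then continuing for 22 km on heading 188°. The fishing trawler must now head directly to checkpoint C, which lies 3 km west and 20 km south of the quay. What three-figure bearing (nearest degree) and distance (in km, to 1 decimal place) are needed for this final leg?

196°, 26.1 km

Leg 1 (029°, 16 km): east 16 sin 29° = 7.76, north 16 cos 29° = 13.99
Leg 2 (357°, 13 km): east 13 sin 357° = -0.68, north 13 cos 357° = 12.98
Leg 3 (188°, 22 km): east 22 sin 188° = -3.06, north 22 cos 188° = -21.79
Current position: (4.01, 5.19). Target: (-3, -20). Remaining: Δeast = -7.01, Δnorth = -25.19.
Bearing = atan2(-7.01, -25.19) mod 360° = 195.56°; distance = √((-7.01)² + (-25.19)²) = 26.149 km.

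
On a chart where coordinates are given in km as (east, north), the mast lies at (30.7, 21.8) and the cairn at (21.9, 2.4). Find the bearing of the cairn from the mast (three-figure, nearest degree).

204°

Δeast = 21.9 − 30.7 = -8.80; Δnorth = 2.4 − 21.8 = -19.40.
Bearing = atan2(Δeast, Δnorth) mod 360° = 204.40° ≈ 204°.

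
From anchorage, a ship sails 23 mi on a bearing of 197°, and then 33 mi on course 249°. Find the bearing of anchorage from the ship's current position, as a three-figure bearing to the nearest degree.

048°

Leg 1 (197°, 23 mi): east 23 sin 197° = -6.72, north 23 cos 197° = -22.00
Leg 2 (249°, 33 mi): east 33 sin 249° = -30.81, north 33 cos 249° = -11.83
Net displacement: -37.53 east, -33.82 north. Direction back to start is (37.53, 33.82): bearing = atan2(37.53, 33.82) mod 360° = 47.98° ≈ 048°.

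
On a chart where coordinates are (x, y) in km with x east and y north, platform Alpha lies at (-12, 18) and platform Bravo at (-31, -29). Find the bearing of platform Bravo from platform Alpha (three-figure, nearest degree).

202°

Δeast = -31 − -12 = -19.00; Δnorth = -29 − 18 = -47.00.
Bearing = atan2(Δeast, Δnorth) mod 360° = 202.01° ≈ 202°.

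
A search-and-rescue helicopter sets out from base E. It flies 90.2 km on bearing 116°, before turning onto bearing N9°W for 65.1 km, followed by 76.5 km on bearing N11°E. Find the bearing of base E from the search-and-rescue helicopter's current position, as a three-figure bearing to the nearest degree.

221°

Leg 1 (116°, 90.2 km): east 90.2 sin 116° = 81.07, north 90.2 cos 116° = -39.54
Leg 2 (N9°W, 65.1 km): east 65.1 sin 351° = -10.18, north 65.1 cos 351° = 64.30
Leg 3 (N11°E, 76.5 km): east 76.5 sin 11° = 14.60, north 76.5 cos 11° = 75.09
Net displacement: 85.48 east, 99.85 north. Direction back to start is (-85.48, -99.85): bearing = atan2(-85.48, -99.85) mod 360° = 220.57° ≈ 221°.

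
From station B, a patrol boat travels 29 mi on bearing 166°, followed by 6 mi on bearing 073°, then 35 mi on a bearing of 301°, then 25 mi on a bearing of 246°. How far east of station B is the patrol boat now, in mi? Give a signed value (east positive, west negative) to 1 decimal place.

Leg 1 (166°, 29 mi): east 29 sin 166° = 7.02, north 29 cos 166° = -28.14
Leg 2 (073°, 6 mi): east 6 sin 73° = 5.74, north 6 cos 73° = 1.75
Leg 3 (301°, 35 mi): east 35 sin 301° = -30.00, north 35 cos 301° = 18.03
Leg 4 (246°, 25 mi): east 25 sin 246° = -22.84, north 25 cos 246° = -10.17
Net east component: -40.09 mi.

-40.1 mi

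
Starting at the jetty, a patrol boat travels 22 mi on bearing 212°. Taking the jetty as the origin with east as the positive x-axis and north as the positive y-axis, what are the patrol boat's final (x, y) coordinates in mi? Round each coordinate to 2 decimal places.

Leg 1 (212°, 22 mi): east 22 sin 212° = -11.66, north 22 cos 212° = -18.66
Summing: -11.66 mi east, -18.66 mi north → (-11.66, -18.66).

(-11.66, -18.66)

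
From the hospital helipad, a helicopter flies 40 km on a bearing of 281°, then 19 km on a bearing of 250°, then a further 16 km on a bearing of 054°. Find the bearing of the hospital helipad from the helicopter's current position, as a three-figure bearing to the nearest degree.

103°

Leg 1 (281°, 40 km): east 40 sin 281° = -39.27, north 40 cos 281° = 7.63
Leg 2 (250°, 19 km): east 19 sin 250° = -17.85, north 19 cos 250° = -6.50
Leg 3 (054°, 16 km): east 16 sin 54° = 12.94, north 16 cos 54° = 9.40
Net displacement: -44.17 east, 10.54 north. Direction back to start is (44.17, -10.54): bearing = atan2(44.17, -10.54) mod 360° = 103.42° ≈ 103°.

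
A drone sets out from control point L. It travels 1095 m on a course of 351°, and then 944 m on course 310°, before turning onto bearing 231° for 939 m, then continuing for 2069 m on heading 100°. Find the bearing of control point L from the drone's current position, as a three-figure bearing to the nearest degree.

209°

Leg 1 (351°, 1095 m): east 1095 sin 351° = -171.30, north 1095 cos 351° = 1081.52
Leg 2 (310°, 944 m): east 944 sin 310° = -723.15, north 944 cos 310° = 606.79
Leg 3 (231°, 939 m): east 939 sin 231° = -729.74, north 939 cos 231° = -590.93
Leg 4 (100°, 2069 m): east 2069 sin 100° = 2037.57, north 2069 cos 100° = -359.28
Net displacement: 413.39 east, 738.10 north. Direction back to start is (-413.39, -738.10): bearing = atan2(-413.39, -738.10) mod 360° = 209.25° ≈ 209°.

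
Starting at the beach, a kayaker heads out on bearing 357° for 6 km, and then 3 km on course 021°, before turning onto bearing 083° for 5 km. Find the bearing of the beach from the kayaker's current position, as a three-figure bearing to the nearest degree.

211°

Leg 1 (357°, 6 km): east 6 sin 357° = -0.31, north 6 cos 357° = 5.99
Leg 2 (021°, 3 km): east 3 sin 21° = 1.08, north 3 cos 21° = 2.80
Leg 3 (083°, 5 km): east 5 sin 83° = 4.96, north 5 cos 83° = 0.61
Net displacement: 5.72 east, 9.40 north. Direction back to start is (-5.72, -9.40): bearing = atan2(-5.72, -9.40) mod 360° = 211.33° ≈ 211°.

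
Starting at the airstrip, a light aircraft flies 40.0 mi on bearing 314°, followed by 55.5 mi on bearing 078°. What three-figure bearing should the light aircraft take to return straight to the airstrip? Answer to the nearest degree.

213°

Leg 1 (314°, 40.0 mi): east 40.0 sin 314° = -28.77, north 40.0 cos 314° = 27.79
Leg 2 (078°, 55.5 mi): east 55.5 sin 78° = 54.29, north 55.5 cos 78° = 11.54
Net displacement: 25.51 east, 39.33 north. Direction back to start is (-25.51, -39.33): bearing = atan2(-25.51, -39.33) mod 360° = 212.97° ≈ 213°.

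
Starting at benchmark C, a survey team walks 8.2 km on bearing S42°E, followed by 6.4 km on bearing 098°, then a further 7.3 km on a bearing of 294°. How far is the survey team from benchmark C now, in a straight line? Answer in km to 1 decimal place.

Leg 1 (S42°E, 8.2 km): east 8.2 sin 138° = 5.49, north 8.2 cos 138° = -6.09
Leg 2 (098°, 6.4 km): east 6.4 sin 98° = 6.34, north 6.4 cos 98° = -0.89
Leg 3 (294°, 7.3 km): east 7.3 sin 294° = -6.67, north 7.3 cos 294° = 2.97
Net: 5.16 east, -4.02 north. Distance = √((5.16)² + (-4.02)²) = 6.535 km.

6.5 km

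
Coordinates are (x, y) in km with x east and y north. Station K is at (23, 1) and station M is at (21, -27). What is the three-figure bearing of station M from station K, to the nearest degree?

184°

Δeast = 21 − 23 = -2.00; Δnorth = -27 − 1 = -28.00.
Bearing = atan2(Δeast, Δnorth) mod 360° = 184.09° ≈ 184°.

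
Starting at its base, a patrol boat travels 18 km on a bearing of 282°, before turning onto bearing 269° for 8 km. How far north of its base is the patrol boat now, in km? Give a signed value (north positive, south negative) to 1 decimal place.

3.6 km

Leg 1 (282°, 18 km): east 18 sin 282° = -17.61, north 18 cos 282° = 3.74
Leg 2 (269°, 8 km): east 8 sin 269° = -8.00, north 8 cos 269° = -0.14
Net north component: 3.60 km.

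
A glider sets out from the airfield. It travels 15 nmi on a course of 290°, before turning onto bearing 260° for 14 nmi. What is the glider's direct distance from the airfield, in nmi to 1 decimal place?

Leg 1 (290°, 15 nmi): east 15 sin 290° = -14.10, north 15 cos 290° = 5.13
Leg 2 (260°, 14 nmi): east 14 sin 260° = -13.79, north 14 cos 260° = -2.43
Net: -27.88 east, 2.70 north. Distance = √((-27.88)² + (2.70)²) = 28.013 nmi.

28.0 nmi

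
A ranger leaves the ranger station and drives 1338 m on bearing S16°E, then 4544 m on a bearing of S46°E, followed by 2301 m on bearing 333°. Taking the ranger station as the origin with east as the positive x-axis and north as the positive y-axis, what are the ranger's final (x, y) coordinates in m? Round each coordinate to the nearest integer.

(2593, -2392)

Leg 1 (S16°E, 1338 m): east 1338 sin 164° = 368.80, north 1338 cos 164° = -1286.17
Leg 2 (S46°E, 4544 m): east 4544 sin 134° = 3268.68, north 4544 cos 134° = -3156.53
Leg 3 (333°, 2301 m): east 2301 sin 333° = -1044.63, north 2301 cos 333° = 2050.21
Summing: 2592.85 m east, -2392.49 m north → (2593, -2392).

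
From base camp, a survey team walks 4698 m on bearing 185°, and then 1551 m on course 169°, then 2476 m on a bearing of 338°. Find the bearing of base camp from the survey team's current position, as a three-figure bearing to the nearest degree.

Leg 1 (185°, 4698 m): east 4698 sin 185° = -409.46, north 4698 cos 185° = -4680.12
Leg 2 (169°, 1551 m): east 1551 sin 169° = 295.94, north 1551 cos 169° = -1522.50
Leg 3 (338°, 2476 m): east 2476 sin 338° = -927.53, north 2476 cos 338° = 2295.71
Net displacement: -1041.04 east, -3906.92 north. Direction back to start is (1041.04, 3906.92): bearing = atan2(1041.04, 3906.92) mod 360° = 14.92° ≈ 015°.

015°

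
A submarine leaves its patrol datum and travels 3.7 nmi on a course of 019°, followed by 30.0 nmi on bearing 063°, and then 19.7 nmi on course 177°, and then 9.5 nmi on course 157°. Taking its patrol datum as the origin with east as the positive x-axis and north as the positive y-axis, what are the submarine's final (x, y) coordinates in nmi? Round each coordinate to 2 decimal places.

(32.68, -11.30)

Leg 1 (019°, 3.7 nmi): east 3.7 sin 19° = 1.20, north 3.7 cos 19° = 3.50
Leg 2 (063°, 30.0 nmi): east 30.0 sin 63° = 26.73, north 30.0 cos 63° = 13.62
Leg 3 (177°, 19.7 nmi): east 19.7 sin 177° = 1.03, north 19.7 cos 177° = -19.67
Leg 4 (157°, 9.5 nmi): east 9.5 sin 157° = 3.71, north 9.5 cos 157° = -8.74
Summing: 32.68 nmi east, -11.30 nmi north → (32.68, -11.30).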